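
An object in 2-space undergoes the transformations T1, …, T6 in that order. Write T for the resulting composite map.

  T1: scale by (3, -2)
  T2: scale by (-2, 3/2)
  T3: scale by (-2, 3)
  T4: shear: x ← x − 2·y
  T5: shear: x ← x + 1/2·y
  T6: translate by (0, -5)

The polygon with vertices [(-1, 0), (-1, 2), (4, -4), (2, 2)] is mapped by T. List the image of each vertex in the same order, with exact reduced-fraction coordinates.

image vertices: (-12, -5), (15, -23), (-6, 31), (51, -23)

T1 scale by (3, -2): (-1, 0) → (-3, 0); (-1, 2) → (-3, -4); (4, -4) → (12, 8); (2, 2) → (6, -4)
T2 scale by (-2, 3/2): (-3, 0) → (6, 0); (-3, -4) → (6, -6); (12, 8) → (-24, 12); (6, -4) → (-12, -6)
T3 scale by (-2, 3): (6, 0) → (-12, 0); (6, -6) → (-12, -18); (-24, 12) → (48, 36); (-12, -6) → (24, -18)
T4 shear: x ← x − 2·y: (-12, 0) → (-12, 0); (-12, -18) → (24, -18); (48, 36) → (-24, 36); (24, -18) → (60, -18)
T5 shear: x ← x + 1/2·y: (-12, 0) → (-12, 0); (24, -18) → (15, -18); (-24, 36) → (-6, 36); (60, -18) → (51, -18)
T6 translate by (0, -5): (-12, 0) → (-12, -5); (15, -18) → (15, -23); (-6, 36) → (-6, 31); (51, -18) → (51, -23)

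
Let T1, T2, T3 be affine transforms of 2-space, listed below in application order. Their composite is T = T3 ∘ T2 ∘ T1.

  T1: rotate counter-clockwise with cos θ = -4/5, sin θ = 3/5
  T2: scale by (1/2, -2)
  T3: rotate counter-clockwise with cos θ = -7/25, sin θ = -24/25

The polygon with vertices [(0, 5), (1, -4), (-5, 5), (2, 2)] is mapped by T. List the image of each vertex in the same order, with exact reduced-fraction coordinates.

image vertices: (81/10, -4/5), (-188/25, 34/25), (133/10, -22/5), (29/25, 28/25)

T1 rotate counter-clockwise with cos θ = -4/5, sin θ = 3/5: (0, 5) → (-3, -4); (1, -4) → (8/5, 19/5); (-5, 5) → (1, -7); (2, 2) → (-14/5, -2/5)
T2 scale by (1/2, -2): (-3, -4) → (-3/2, 8); (8/5, 19/5) → (4/5, -38/5); (1, -7) → (1/2, 14); (-14/5, -2/5) → (-7/5, 4/5)
T3 rotate counter-clockwise with cos θ = -7/25, sin θ = -24/25: (-3/2, 8) → (81/10, -4/5); (4/5, -38/5) → (-188/25, 34/25); (1/2, 14) → (133/10, -22/5); (-7/5, 4/5) → (29/25, 28/25)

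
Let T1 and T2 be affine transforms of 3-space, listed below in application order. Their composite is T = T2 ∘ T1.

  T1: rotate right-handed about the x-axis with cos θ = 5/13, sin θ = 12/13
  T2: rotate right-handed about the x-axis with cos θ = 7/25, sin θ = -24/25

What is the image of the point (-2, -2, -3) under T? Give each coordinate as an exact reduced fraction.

T1 rotate right-handed about the x-axis with cos θ = 5/13, sin θ = 12/13: (-2, -2, -3) → (-2, 2, -3)
T2 rotate right-handed about the x-axis with cos θ = 7/25, sin θ = -24/25: (-2, 2, -3) → (-2, -58/25, -69/25)

T(p) = (-2, -58/25, -69/25)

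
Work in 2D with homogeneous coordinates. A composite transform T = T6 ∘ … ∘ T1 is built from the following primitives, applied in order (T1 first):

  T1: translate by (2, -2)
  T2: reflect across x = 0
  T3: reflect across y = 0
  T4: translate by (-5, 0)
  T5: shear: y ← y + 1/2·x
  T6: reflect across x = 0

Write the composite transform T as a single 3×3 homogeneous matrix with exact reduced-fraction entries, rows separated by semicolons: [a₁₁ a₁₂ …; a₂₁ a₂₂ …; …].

T1 = [1 0 2; 0 1 -2; 0 0 1]
T2·T1 = [-1 0 -2; 0 1 -2; 0 0 1]
T3·…·T1 = [-1 0 -2; 0 -1 2; 0 0 1]
T4·…·T1 = [-1 0 -7; 0 -1 2; 0 0 1]
T5·…·T1 = [-1 0 -7; -1/2 -1 -3/2; 0 0 1]
T6·…·T1 = [1 0 7; -1/2 -1 -3/2; 0 0 1]

T = [1 0 7; -1/2 -1 -3/2; 0 0 1]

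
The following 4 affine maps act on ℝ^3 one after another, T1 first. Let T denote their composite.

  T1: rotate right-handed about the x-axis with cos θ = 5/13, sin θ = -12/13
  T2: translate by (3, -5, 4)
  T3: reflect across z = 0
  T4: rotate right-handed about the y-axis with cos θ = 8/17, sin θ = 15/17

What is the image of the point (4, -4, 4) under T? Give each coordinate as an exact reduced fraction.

T(p) = (-1072/221, -37/13, -2325/221)

T1 rotate right-handed about the x-axis with cos θ = 5/13, sin θ = -12/13: (4, -4, 4) → (4, 28/13, 68/13)
T2 translate by (3, -5, 4): (4, 28/13, 68/13) → (7, -37/13, 120/13)
T3 reflect across z = 0: (7, -37/13, 120/13) → (7, -37/13, -120/13)
T4 rotate right-handed about the y-axis with cos θ = 8/17, sin θ = 15/17: (7, -37/13, -120/13) → (-1072/221, -37/13, -2325/221)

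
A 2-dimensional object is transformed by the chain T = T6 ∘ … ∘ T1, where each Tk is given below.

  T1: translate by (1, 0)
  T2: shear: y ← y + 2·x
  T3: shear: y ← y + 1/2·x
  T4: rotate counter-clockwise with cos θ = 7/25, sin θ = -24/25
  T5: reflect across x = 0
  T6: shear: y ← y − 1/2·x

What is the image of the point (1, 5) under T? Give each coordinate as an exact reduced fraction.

T(p) = (-254/25, 149/25)

T1 translate by (1, 0): (1, 5) → (2, 5)
T2 shear: y ← y + 2·x: (2, 5) → (2, 9)
T3 shear: y ← y + 1/2·x: (2, 9) → (2, 10)
T4 rotate counter-clockwise with cos θ = 7/25, sin θ = -24/25: (2, 10) → (254/25, 22/25)
T5 reflect across x = 0: (254/25, 22/25) → (-254/25, 22/25)
T6 shear: y ← y − 1/2·x: (-254/25, 22/25) → (-254/25, 149/25)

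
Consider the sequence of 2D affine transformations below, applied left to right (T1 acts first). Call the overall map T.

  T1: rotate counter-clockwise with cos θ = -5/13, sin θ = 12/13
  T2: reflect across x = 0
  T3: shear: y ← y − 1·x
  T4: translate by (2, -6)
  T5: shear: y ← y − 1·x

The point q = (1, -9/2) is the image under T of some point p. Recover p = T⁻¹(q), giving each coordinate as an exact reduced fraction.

p = (1, -3/2)

T1 = [-5/13 -12/13 0; 12/13 -5/13 0; 0 0 1]
T2·T1 = [5/13 12/13 0; 12/13 -5/13 0; 0 0 1]
T3·…·T1 = [5/13 12/13 0; 7/13 -17/13 0; 0 0 1]
T4·…·T1 = [5/13 12/13 2; 7/13 -17/13 -6; 0 0 1]
T5·…·T1 = [5/13 12/13 2; 2/13 -29/13 -8; 0 0 1]
det M = -1; M⁻¹ = [29/13 12/13 38/13; 2/13 -5/13 -44/13; 0 0 1]
M⁻¹ · (1, -9/2)ᵀ = (1, -3/2)ᵀ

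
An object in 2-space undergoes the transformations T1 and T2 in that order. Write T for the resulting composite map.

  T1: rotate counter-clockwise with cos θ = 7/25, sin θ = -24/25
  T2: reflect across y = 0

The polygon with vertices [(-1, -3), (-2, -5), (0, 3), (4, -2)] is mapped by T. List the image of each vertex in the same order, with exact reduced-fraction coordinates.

image vertices: (-79/25, -3/25), (-134/25, -13/25), (72/25, -21/25), (-4/5, 22/5)

T1 rotate counter-clockwise with cos θ = 7/25, sin θ = -24/25: (-1, -3) → (-79/25, 3/25); (-2, -5) → (-134/25, 13/25); (0, 3) → (72/25, 21/25); (4, -2) → (-4/5, -22/5)
T2 reflect across y = 0: (-79/25, 3/25) → (-79/25, -3/25); (-134/25, 13/25) → (-134/25, -13/25); (72/25, 21/25) → (72/25, -21/25); (-4/5, -22/5) → (-4/5, 22/5)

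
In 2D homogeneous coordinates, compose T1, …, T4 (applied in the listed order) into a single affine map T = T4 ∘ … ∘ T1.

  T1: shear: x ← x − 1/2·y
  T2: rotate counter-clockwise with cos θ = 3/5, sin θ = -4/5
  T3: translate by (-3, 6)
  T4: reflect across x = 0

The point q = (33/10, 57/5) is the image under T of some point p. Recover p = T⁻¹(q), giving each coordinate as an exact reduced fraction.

T1 = [1 -1/2 0; 0 1 0; 0 0 1]
T2·T1 = [3/5 1/2 0; -4/5 1 0; 0 0 1]
T3·…·T1 = [3/5 1/2 -3; -4/5 1 6; 0 0 1]
T4·…·T1 = [-3/5 -1/2 3; -4/5 1 6; 0 0 1]
det M = -1; M⁻¹ = [-1 -1/2 6; -4/5 3/5 -6/5; 0 0 1]
M⁻¹ · (33/10, 57/5)ᵀ = (-3, 3)ᵀ

p = (-3, 3)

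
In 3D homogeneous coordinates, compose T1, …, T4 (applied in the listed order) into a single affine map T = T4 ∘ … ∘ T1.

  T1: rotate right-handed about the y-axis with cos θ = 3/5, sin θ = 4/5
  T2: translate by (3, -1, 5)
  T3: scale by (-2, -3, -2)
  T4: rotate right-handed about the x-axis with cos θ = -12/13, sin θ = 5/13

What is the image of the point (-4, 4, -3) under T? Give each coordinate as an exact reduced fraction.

T(p) = (18/5, 172/13, 543/65)

T1 rotate right-handed about the y-axis with cos θ = 3/5, sin θ = 4/5: (-4, 4, -3) → (-24/5, 4, 7/5)
T2 translate by (3, -1, 5): (-24/5, 4, 7/5) → (-9/5, 3, 32/5)
T3 scale by (-2, -3, -2): (-9/5, 3, 32/5) → (18/5, -9, -64/5)
T4 rotate right-handed about the x-axis with cos θ = -12/13, sin θ = 5/13: (18/5, -9, -64/5) → (18/5, 172/13, 543/65)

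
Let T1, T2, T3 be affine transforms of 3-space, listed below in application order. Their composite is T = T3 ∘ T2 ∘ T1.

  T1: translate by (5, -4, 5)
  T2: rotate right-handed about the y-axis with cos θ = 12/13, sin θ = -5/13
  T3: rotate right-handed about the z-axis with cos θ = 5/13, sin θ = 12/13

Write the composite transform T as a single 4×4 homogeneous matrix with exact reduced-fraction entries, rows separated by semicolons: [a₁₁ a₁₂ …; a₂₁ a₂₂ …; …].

T1 = [1 0 0 5; 0 1 0 -4; 0 0 1 5; 0 0 0 1]
T2·T1 = [12/13 0 -5/13 35/13; 0 1 0 -4; 5/13 0 12/13 85/13; 0 0 0 1]
T3·…·T1 = [60/169 -12/13 -25/169 799/169; 144/169 5/13 -60/169 160/169; 5/13 0 12/13 85/13; 0 0 0 1]

T = [60/169 -12/13 -25/169 799/169; 144/169 5/13 -60/169 160/169; 5/13 0 12/13 85/13; 0 0 0 1]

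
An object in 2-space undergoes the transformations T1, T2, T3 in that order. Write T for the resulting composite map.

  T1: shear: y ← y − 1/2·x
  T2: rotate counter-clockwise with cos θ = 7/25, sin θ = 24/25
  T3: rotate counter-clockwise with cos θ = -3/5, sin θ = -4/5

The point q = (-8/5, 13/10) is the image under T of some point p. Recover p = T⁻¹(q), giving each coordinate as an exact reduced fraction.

T1 = [1 0 0; -1/2 1 0; 0 0 1]
T2·T1 = [19/25 -24/25 0; 41/50 7/25 0; 0 0 1]
T3·…·T1 = [1/5 4/5 0; -11/10 3/5 0; 0 0 1]
det M = 1; M⁻¹ = [3/5 -4/5 0; 11/10 1/5 0; 0 0 1]
M⁻¹ · (-8/5, 13/10)ᵀ = (-2, -3/2)ᵀ

p = (-2, -3/2)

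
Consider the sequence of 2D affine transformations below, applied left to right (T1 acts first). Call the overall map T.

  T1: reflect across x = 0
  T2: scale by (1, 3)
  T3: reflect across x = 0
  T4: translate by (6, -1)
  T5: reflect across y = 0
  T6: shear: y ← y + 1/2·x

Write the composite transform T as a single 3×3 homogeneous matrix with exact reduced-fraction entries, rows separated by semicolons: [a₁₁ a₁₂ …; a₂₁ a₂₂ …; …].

T = [1 0 6; 1/2 -3 4; 0 0 1]

T1 = [-1 0 0; 0 1 0; 0 0 1]
T2·T1 = [-1 0 0; 0 3 0; 0 0 1]
T3·…·T1 = [1 0 0; 0 3 0; 0 0 1]
T4·…·T1 = [1 0 6; 0 3 -1; 0 0 1]
T5·…·T1 = [1 0 6; 0 -3 1; 0 0 1]
T6·…·T1 = [1 0 6; 1/2 -3 4; 0 0 1]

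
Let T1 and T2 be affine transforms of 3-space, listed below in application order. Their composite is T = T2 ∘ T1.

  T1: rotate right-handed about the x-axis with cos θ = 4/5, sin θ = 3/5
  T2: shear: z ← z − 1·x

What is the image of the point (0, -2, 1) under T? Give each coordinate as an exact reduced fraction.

T(p) = (0, -11/5, -2/5)

T1 rotate right-handed about the x-axis with cos θ = 4/5, sin θ = 3/5: (0, -2, 1) → (0, -11/5, -2/5)
T2 shear: z ← z − 1·x: (0, -11/5, -2/5) → (0, -11/5, -2/5)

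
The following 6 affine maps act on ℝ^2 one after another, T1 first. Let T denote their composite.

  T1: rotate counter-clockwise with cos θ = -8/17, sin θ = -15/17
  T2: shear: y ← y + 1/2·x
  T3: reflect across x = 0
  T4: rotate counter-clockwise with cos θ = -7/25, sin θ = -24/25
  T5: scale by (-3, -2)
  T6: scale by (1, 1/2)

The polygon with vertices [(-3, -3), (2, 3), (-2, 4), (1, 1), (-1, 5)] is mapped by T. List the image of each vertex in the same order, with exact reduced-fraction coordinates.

T1 rotate counter-clockwise with cos θ = -8/17, sin θ = -15/17: (-3, -3) → (-21/17, 69/17); (2, 3) → (29/17, -54/17); (-2, 4) → (76/17, -2/17); (1, 1) → (7/17, -23/17); (-1, 5) → (83/17, -25/17)
T2 shear: y ← y + 1/2·x: (-21/17, 69/17) → (-21/17, 117/34); (29/17, -54/17) → (29/17, -79/34); (76/17, -2/17) → (76/17, 36/17); (7/17, -23/17) → (7/17, -39/34); (83/17, -25/17) → (83/17, 33/34)
T3 reflect across x = 0: (-21/17, 117/34) → (21/17, 117/34); (29/17, -79/34) → (-29/17, -79/34); (76/17, 36/17) → (-76/17, 36/17); (7/17, -39/34) → (-7/17, -39/34); (83/17, 33/34) → (-83/17, 33/34)
T4 rotate counter-clockwise with cos θ = -7/25, sin θ = -24/25: (21/17, 117/34) → (1257/425, -1827/850); (-29/17, -79/34) → (-149/85, 389/170); (-76/17, 36/17) → (1396/425, 1572/425); (-7/17, -39/34) → (-419/425, 609/850); (-83/17, 33/34) → (977/425, 3753/850)
T5 scale by (-3, -2): (1257/425, -1827/850) → (-3771/425, 1827/425); (-149/85, 389/170) → (447/85, -389/85); (1396/425, 1572/425) → (-4188/425, -3144/425); (-419/425, 609/850) → (1257/425, -609/425); (977/425, 3753/850) → (-2931/425, -3753/425)
T6 scale by (1, 1/2): (-3771/425, 1827/425) → (-3771/425, 1827/850); (447/85, -389/85) → (447/85, -389/170); (-4188/425, -3144/425) → (-4188/425, -1572/425); (1257/425, -609/425) → (1257/425, -609/850); (-2931/425, -3753/425) → (-2931/425, -3753/850)

image vertices: (-3771/425, 1827/850), (447/85, -389/170), (-4188/425, -1572/425), (1257/425, -609/850), (-2931/425, -3753/850)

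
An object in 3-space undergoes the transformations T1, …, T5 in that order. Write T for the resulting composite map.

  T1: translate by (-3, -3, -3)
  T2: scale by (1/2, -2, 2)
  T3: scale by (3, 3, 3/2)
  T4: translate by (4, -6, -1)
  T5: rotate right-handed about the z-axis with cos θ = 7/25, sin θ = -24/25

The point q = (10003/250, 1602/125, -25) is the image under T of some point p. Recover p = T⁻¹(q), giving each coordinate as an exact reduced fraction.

p = (-2/5, -5, -5)

T1 = [1 0 0 -3; 0 1 0 -3; 0 0 1 -3; 0 0 0 1]
T2·T1 = [1/2 0 0 -3/2; 0 -2 0 6; 0 0 2 -6; 0 0 0 1]
T3·…·T1 = [3/2 0 0 -9/2; 0 -6 0 18; 0 0 3 -9; 0 0 0 1]
T4·…·T1 = [3/2 0 0 -1/2; 0 -6 0 12; 0 0 3 -10; 0 0 0 1]
T5·…·T1 = [21/50 -144/25 0 569/50; -36/25 -42/25 0 96/25; 0 0 3 -10; 0 0 0 1]
det M = -27; M⁻¹ = [14/75 -16/25 0 1/3; -4/25 -7/150 0 2; 0 0 1/3 10/3; 0 0 0 1]
M⁻¹ · (10003/250, 1602/125, -25)ᵀ = (-2/5, -5, -5)ᵀ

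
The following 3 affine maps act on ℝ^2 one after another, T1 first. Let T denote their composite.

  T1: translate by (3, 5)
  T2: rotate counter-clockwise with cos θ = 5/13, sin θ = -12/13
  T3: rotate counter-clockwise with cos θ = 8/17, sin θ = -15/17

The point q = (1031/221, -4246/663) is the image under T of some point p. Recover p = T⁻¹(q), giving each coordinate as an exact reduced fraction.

p = (-1, 8/3)

T1 = [1 0 3; 0 1 5; 0 0 1]
T2·T1 = [5/13 12/13 75/13; -12/13 5/13 -11/13; 0 0 1]
T3·…·T1 = [-140/221 171/221 435/221; -171/221 -140/221 -1213/221; 0 0 1]
det M = 1; M⁻¹ = [-140/221 -171/221 -3; 171/221 -140/221 -5; 0 0 1]
M⁻¹ · (1031/221, -4246/663)ᵀ = (-1, 8/3)ᵀ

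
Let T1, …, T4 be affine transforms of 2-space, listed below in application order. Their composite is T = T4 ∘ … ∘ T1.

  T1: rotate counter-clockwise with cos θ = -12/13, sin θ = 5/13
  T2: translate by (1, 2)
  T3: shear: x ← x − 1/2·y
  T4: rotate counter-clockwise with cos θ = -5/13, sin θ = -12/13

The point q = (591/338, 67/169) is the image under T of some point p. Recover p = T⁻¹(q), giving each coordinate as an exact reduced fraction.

T1 = [-12/13 -5/13 0; 5/13 -12/13 0; 0 0 1]
T2·T1 = [-12/13 -5/13 1; 5/13 -12/13 2; 0 0 1]
T3·…·T1 = [-29/26 1/13 0; 5/13 -12/13 2; 0 0 1]
T4·…·T1 = [265/338 -149/169 24/13; 149/169 48/169 -10/13; 0 0 1]
det M = 1; M⁻¹ = [48/169 149/169 2/13; -149/169 265/338 29/13; 0 0 1]
M⁻¹ · (591/338, 67/169)ᵀ = (1, 1)ᵀ

p = (1, 1)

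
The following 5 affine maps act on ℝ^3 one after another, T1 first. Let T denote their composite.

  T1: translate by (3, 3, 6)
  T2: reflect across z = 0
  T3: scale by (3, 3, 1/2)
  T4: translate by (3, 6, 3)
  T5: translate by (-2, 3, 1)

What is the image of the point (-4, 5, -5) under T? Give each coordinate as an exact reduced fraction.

T(p) = (-2, 33, 7/2)

T1 translate by (3, 3, 6): (-4, 5, -5) → (-1, 8, 1)
T2 reflect across z = 0: (-1, 8, 1) → (-1, 8, -1)
T3 scale by (3, 3, 1/2): (-1, 8, -1) → (-3, 24, -1/2)
T4 translate by (3, 6, 3): (-3, 24, -1/2) → (0, 30, 5/2)
T5 translate by (-2, 3, 1): (0, 30, 5/2) → (-2, 33, 7/2)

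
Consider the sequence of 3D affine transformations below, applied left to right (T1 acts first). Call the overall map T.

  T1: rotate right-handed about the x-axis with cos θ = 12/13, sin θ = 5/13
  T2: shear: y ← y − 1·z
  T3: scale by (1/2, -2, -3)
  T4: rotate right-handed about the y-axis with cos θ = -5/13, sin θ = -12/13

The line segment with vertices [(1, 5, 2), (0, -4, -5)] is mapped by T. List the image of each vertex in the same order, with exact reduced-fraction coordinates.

image vertices: (3463/338, -2/13, 813/169), (-2880/169, -114/13, -1200/169)

T1 rotate right-handed about the x-axis with cos θ = 12/13, sin θ = 5/13: (1, 5, 2) → (1, 50/13, 49/13); (0, -4, -5) → (0, -23/13, -80/13)
T2 shear: y ← y − 1·z: (1, 50/13, 49/13) → (1, 1/13, 49/13); (0, -23/13, -80/13) → (0, 57/13, -80/13)
T3 scale by (1/2, -2, -3): (1, 1/13, 49/13) → (1/2, -2/13, -147/13); (0, 57/13, -80/13) → (0, -114/13, 240/13)
T4 rotate right-handed about the y-axis with cos θ = -5/13, sin θ = -12/13: (1/2, -2/13, -147/13) → (3463/338, -2/13, 813/169); (0, -114/13, 240/13) → (-2880/169, -114/13, -1200/169)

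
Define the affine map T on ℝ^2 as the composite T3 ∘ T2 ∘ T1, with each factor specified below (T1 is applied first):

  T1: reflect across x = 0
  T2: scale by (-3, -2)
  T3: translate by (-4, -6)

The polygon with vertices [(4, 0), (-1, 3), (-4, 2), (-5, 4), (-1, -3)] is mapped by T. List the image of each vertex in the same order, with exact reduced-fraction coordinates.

T1 reflect across x = 0: (4, 0) → (-4, 0); (-1, 3) → (1, 3); (-4, 2) → (4, 2); (-5, 4) → (5, 4); (-1, -3) → (1, -3)
T2 scale by (-3, -2): (-4, 0) → (12, 0); (1, 3) → (-3, -6); (4, 2) → (-12, -4); (5, 4) → (-15, -8); (1, -3) → (-3, 6)
T3 translate by (-4, -6): (12, 0) → (8, -6); (-3, -6) → (-7, -12); (-12, -4) → (-16, -10); (-15, -8) → (-19, -14); (-3, 6) → (-7, 0)

image vertices: (8, -6), (-7, -12), (-16, -10), (-19, -14), (-7, 0)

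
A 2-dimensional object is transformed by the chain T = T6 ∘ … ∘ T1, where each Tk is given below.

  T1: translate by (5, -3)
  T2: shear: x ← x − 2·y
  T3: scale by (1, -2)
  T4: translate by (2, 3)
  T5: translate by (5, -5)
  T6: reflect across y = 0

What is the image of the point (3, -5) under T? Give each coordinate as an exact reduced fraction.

T(p) = (31, -14)

T1 translate by (5, -3): (3, -5) → (8, -8)
T2 shear: x ← x − 2·y: (8, -8) → (24, -8)
T3 scale by (1, -2): (24, -8) → (24, 16)
T4 translate by (2, 3): (24, 16) → (26, 19)
T5 translate by (5, -5): (26, 19) → (31, 14)
T6 reflect across y = 0: (31, 14) → (31, -14)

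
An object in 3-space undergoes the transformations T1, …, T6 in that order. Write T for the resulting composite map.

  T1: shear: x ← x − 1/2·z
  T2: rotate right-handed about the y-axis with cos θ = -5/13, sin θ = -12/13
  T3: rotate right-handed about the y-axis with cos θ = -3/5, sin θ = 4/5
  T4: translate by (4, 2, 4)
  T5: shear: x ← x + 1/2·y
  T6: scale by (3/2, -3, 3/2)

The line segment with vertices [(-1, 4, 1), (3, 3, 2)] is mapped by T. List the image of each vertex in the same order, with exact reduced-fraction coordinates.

image vertices: (2259/260, -18, 1041/130), (3483/260, -15, 531/65)

T1 shear: x ← x − 1/2·z: (-1, 4, 1) → (-3/2, 4, 1); (3, 3, 2) → (2, 3, 2)
T2 rotate right-handed about the y-axis with cos θ = -5/13, sin θ = -12/13: (-3/2, 4, 1) → (-9/26, 4, -23/13); (2, 3, 2) → (-34/13, 3, 14/13)
T3 rotate right-handed about the y-axis with cos θ = -3/5, sin θ = 4/5: (-9/26, 4, -23/13) → (-157/130, 4, 87/65); (-34/13, 3, 14/13) → (158/65, 3, 94/65)
T4 translate by (4, 2, 4): (-157/130, 4, 87/65) → (363/130, 6, 347/65); (158/65, 3, 94/65) → (418/65, 5, 354/65)
T5 shear: x ← x + 1/2·y: (363/130, 6, 347/65) → (753/130, 6, 347/65); (418/65, 5, 354/65) → (1161/130, 5, 354/65)
T6 scale by (3/2, -3, 3/2): (753/130, 6, 347/65) → (2259/260, -18, 1041/130); (1161/130, 5, 354/65) → (3483/260, -15, 531/65)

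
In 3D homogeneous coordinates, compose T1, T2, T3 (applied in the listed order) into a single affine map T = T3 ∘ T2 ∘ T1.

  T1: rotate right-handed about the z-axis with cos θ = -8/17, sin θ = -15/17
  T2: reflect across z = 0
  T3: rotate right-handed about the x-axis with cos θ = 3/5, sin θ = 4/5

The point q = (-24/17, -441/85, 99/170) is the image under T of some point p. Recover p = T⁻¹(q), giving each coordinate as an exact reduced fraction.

T1 = [-8/17 15/17 0 0; -15/17 -8/17 0 0; 0 0 1 0; 0 0 0 1]
T2·T1 = [-8/17 15/17 0 0; -15/17 -8/17 0 0; 0 0 -1 0; 0 0 0 1]
T3·…·T1 = [-8/17 15/17 0 0; -9/17 -24/85 4/5 0; -12/17 -32/85 -3/5 0; 0 0 0 1]
det M = -1; M⁻¹ = [-8/17 -9/17 -12/17 0; 15/17 -24/85 -32/85 0; 0 4/5 -3/5 0; 0 0 0 1]
M⁻¹ · (-24/17, -441/85, 99/170)ᵀ = (3, 0, -9/2)ᵀ

p = (3, 0, -9/2)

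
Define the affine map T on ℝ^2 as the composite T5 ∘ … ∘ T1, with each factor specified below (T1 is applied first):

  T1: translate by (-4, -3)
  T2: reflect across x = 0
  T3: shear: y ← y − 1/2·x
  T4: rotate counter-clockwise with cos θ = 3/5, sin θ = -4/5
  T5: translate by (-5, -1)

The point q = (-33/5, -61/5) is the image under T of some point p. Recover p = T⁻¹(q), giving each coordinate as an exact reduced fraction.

p = (-4, -1)

T1 = [1 0 -4; 0 1 -3; 0 0 1]
T2·T1 = [-1 0 4; 0 1 -3; 0 0 1]
T3·…·T1 = [-1 0 4; 1/2 1 -5; 0 0 1]
T4·…·T1 = [-1/5 4/5 -8/5; 11/10 3/5 -31/5; 0 0 1]
T5·…·T1 = [-1/5 4/5 -33/5; 11/10 3/5 -36/5; 0 0 1]
det M = -1; M⁻¹ = [-3/5 4/5 9/5; 11/10 1/5 87/10; 0 0 1]
M⁻¹ · (-33/5, -61/5)ᵀ = (-4, -1)ᵀ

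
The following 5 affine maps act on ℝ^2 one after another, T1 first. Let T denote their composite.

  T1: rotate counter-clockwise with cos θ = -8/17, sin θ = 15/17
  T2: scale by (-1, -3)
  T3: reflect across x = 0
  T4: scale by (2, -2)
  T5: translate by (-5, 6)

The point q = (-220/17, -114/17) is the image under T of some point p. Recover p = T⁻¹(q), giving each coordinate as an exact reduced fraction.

T1 = [-8/17 -15/17 0; 15/17 -8/17 0; 0 0 1]
T2·T1 = [8/17 15/17 0; -45/17 24/17 0; 0 0 1]
T3·…·T1 = [-8/17 -15/17 0; -45/17 24/17 0; 0 0 1]
T4·…·T1 = [-16/17 -30/17 0; 90/17 -48/17 0; 0 0 1]
T5·…·T1 = [-16/17 -30/17 -5; 90/17 -48/17 6; 0 0 1]
det M = 12; M⁻¹ = [-4/17 5/34 -35/17; -15/34 -4/51 -59/34; 0 0 1]
M⁻¹ · (-220/17, -114/17)ᵀ = (0, 9/2)ᵀ

p = (0, 9/2)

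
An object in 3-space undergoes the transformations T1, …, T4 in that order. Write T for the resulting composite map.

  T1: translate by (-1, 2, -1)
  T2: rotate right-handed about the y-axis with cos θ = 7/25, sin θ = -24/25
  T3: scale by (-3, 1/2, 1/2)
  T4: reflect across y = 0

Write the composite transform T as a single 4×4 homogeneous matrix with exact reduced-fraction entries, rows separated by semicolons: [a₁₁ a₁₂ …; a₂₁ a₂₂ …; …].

T1 = [1 0 0 -1; 0 1 0 2; 0 0 1 -1; 0 0 0 1]
T2·T1 = [7/25 0 -24/25 17/25; 0 1 0 2; 24/25 0 7/25 -31/25; 0 0 0 1]
T3·…·T1 = [-21/25 0 72/25 -51/25; 0 1/2 0 1; 12/25 0 7/50 -31/50; 0 0 0 1]
T4·…·T1 = [-21/25 0 72/25 -51/25; 0 -1/2 0 -1; 12/25 0 7/50 -31/50; 0 0 0 1]

T = [-21/25 0 72/25 -51/25; 0 -1/2 0 -1; 12/25 0 7/50 -31/50; 0 0 0 1]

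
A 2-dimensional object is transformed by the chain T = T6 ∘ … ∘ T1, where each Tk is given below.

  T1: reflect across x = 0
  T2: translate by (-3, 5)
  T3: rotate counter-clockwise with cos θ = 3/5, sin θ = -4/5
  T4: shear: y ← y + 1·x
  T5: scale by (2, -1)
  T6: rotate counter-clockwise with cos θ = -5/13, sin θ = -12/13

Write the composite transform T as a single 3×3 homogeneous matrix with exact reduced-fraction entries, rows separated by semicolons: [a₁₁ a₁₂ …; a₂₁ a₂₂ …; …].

T1 = [-1 0 0; 0 1 0; 0 0 1]
T2·T1 = [-1 0 -3; 0 1 5; 0 0 1]
T3·…·T1 = [-3/5 4/5 11/5; 4/5 3/5 27/5; 0 0 1]
T4·…·T1 = [-3/5 4/5 11/5; 1/5 7/5 38/5; 0 0 1]
T5·…·T1 = [-6/5 8/5 22/5; -1/5 -7/5 -38/5; 0 0 1]
T6·…·T1 = [18/65 -124/65 -566/65; 77/65 -61/65 -74/65; 0 0 1]

T = [18/65 -124/65 -566/65; 77/65 -61/65 -74/65; 0 0 1]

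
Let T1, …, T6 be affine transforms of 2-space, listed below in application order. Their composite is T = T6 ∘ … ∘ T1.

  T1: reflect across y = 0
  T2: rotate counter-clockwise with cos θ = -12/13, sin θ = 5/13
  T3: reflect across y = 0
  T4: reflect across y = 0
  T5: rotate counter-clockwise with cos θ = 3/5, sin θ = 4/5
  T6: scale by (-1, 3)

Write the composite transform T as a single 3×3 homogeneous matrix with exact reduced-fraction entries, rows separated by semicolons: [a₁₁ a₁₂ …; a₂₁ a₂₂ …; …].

T = [56/65 33/65 0; -99/65 168/65 0; 0 0 1]

T1 = [1 0 0; 0 -1 0; 0 0 1]
T2·T1 = [-12/13 5/13 0; 5/13 12/13 0; 0 0 1]
T3·…·T1 = [-12/13 5/13 0; -5/13 -12/13 0; 0 0 1]
T4·…·T1 = [-12/13 5/13 0; 5/13 12/13 0; 0 0 1]
T5·…·T1 = [-56/65 -33/65 0; -33/65 56/65 0; 0 0 1]
T6·…·T1 = [56/65 33/65 0; -99/65 168/65 0; 0 0 1]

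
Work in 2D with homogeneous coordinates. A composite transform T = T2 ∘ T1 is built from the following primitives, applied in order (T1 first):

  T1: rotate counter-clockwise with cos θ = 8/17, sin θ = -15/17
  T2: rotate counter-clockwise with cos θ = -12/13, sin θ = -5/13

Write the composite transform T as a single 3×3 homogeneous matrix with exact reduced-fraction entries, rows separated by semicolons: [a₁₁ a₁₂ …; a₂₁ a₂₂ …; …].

T = [-171/221 -140/221 0; 140/221 -171/221 0; 0 0 1]

T1 = [8/17 15/17 0; -15/17 8/17 0; 0 0 1]
T2·T1 = [-171/221 -140/221 0; 140/221 -171/221 0; 0 0 1]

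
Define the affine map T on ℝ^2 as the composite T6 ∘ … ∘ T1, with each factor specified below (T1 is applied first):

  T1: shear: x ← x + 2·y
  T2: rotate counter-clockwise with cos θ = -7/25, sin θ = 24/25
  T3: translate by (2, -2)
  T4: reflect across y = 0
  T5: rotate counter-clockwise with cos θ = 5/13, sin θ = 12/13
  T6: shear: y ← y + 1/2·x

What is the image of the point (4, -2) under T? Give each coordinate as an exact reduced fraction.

T(p) = (58/325, 277/65)

T1 shear: x ← x + 2·y: (4, -2) → (0, -2)
T2 rotate counter-clockwise with cos θ = -7/25, sin θ = 24/25: (0, -2) → (48/25, 14/25)
T3 translate by (2, -2): (48/25, 14/25) → (98/25, -36/25)
T4 reflect across y = 0: (98/25, -36/25) → (98/25, 36/25)
T5 rotate counter-clockwise with cos θ = 5/13, sin θ = 12/13: (98/25, 36/25) → (58/325, 1356/325)
T6 shear: y ← y + 1/2·x: (58/325, 1356/325) → (58/325, 277/65)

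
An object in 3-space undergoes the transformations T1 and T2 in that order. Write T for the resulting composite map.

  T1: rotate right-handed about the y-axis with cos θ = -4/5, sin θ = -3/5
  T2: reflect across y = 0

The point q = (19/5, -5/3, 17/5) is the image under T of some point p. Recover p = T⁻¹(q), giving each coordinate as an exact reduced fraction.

p = (-1, 5/3, -5)

T1 = [-4/5 0 -3/5 0; 0 1 0 0; 3/5 0 -4/5 0; 0 0 0 1]
T2·T1 = [-4/5 0 -3/5 0; 0 -1 0 0; 3/5 0 -4/5 0; 0 0 0 1]
det M = -1; M⁻¹ = [-4/5 0 3/5 0; 0 -1 0 0; -3/5 0 -4/5 0; 0 0 0 1]
M⁻¹ · (19/5, -5/3, 17/5)ᵀ = (-1, 5/3, -5)ᵀ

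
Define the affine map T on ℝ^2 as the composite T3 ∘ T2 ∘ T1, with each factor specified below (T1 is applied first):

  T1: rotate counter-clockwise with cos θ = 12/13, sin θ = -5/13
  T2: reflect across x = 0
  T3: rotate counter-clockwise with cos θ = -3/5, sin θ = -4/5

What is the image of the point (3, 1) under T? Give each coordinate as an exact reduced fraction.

T1 rotate counter-clockwise with cos θ = 12/13, sin θ = -5/13: (3, 1) → (41/13, -3/13)
T2 reflect across x = 0: (41/13, -3/13) → (-41/13, -3/13)
T3 rotate counter-clockwise with cos θ = -3/5, sin θ = -4/5: (-41/13, -3/13) → (111/65, 173/65)

T(p) = (111/65, 173/65)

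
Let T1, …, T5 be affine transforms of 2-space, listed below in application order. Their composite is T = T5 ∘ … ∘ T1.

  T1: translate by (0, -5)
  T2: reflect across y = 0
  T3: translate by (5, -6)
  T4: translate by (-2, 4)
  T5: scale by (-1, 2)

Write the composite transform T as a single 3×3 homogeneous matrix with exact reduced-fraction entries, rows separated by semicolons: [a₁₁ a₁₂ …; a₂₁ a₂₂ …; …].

T = [-1 0 -3; 0 -2 6; 0 0 1]

T1 = [1 0 0; 0 1 -5; 0 0 1]
T2·T1 = [1 0 0; 0 -1 5; 0 0 1]
T3·…·T1 = [1 0 5; 0 -1 -1; 0 0 1]
T4·…·T1 = [1 0 3; 0 -1 3; 0 0 1]
T5·…·T1 = [-1 0 -3; 0 -2 6; 0 0 1]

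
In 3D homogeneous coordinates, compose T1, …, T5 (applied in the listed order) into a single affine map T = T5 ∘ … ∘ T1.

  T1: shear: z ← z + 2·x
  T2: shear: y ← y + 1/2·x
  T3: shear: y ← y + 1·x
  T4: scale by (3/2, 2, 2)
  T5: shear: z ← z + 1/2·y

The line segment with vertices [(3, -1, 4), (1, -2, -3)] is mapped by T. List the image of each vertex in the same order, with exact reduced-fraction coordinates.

T1 shear: z ← z + 2·x: (3, -1, 4) → (3, -1, 10); (1, -2, -3) → (1, -2, -1)
T2 shear: y ← y + 1/2·x: (3, -1, 10) → (3, 1/2, 10); (1, -2, -1) → (1, -3/2, -1)
T3 shear: y ← y + 1·x: (3, 1/2, 10) → (3, 7/2, 10); (1, -3/2, -1) → (1, -1/2, -1)
T4 scale by (3/2, 2, 2): (3, 7/2, 10) → (9/2, 7, 20); (1, -1/2, -1) → (3/2, -1, -2)
T5 shear: z ← z + 1/2·y: (9/2, 7, 20) → (9/2, 7, 47/2); (3/2, -1, -2) → (3/2, -1, -5/2)

image vertices: (9/2, 7, 47/2), (3/2, -1, -5/2)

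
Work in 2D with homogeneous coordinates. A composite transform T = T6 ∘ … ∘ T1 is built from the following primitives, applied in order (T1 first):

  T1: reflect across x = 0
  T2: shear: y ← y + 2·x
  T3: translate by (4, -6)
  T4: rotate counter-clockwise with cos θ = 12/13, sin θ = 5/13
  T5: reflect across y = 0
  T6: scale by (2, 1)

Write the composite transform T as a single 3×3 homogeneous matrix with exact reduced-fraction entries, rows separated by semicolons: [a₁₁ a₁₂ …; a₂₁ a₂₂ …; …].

T1 = [-1 0 0; 0 1 0; 0 0 1]
T2·T1 = [-1 0 0; -2 1 0; 0 0 1]
T3·…·T1 = [-1 0 4; -2 1 -6; 0 0 1]
T4·…·T1 = [-2/13 -5/13 6; -29/13 12/13 -4; 0 0 1]
T5·…·T1 = [-2/13 -5/13 6; 29/13 -12/13 4; 0 0 1]
T6·…·T1 = [-4/13 -10/13 12; 29/13 -12/13 4; 0 0 1]

T = [-4/13 -10/13 12; 29/13 -12/13 4; 0 0 1]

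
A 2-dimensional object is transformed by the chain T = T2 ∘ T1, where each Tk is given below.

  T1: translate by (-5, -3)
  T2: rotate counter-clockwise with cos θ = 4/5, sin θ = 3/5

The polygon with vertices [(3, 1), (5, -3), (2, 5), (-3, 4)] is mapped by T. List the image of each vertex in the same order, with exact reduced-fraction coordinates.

T1 translate by (-5, -3): (3, 1) → (-2, -2); (5, -3) → (0, -6); (2, 5) → (-3, 2); (-3, 4) → (-8, 1)
T2 rotate counter-clockwise with cos θ = 4/5, sin θ = 3/5: (-2, -2) → (-2/5, -14/5); (0, -6) → (18/5, -24/5); (-3, 2) → (-18/5, -1/5); (-8, 1) → (-7, -4)

image vertices: (-2/5, -14/5), (18/5, -24/5), (-18/5, -1/5), (-7, -4)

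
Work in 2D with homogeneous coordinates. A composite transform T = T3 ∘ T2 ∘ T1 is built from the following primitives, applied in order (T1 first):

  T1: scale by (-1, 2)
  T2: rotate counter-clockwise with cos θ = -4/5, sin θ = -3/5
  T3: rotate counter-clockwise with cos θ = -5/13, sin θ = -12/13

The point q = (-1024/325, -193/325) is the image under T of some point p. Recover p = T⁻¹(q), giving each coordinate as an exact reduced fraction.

T1 = [-1 0 0; 0 2 0; 0 0 1]
T2·T1 = [4/5 6/5 0; 3/5 -8/5 0; 0 0 1]
T3·…·T1 = [16/65 -126/65 0; -63/65 -32/65 0; 0 0 1]
det M = -2; M⁻¹ = [16/65 -63/65 0; -63/130 -8/65 0; 0 0 1]
M⁻¹ · (-1024/325, -193/325)ᵀ = (-1/5, 8/5)ᵀ

p = (-1/5, 8/5)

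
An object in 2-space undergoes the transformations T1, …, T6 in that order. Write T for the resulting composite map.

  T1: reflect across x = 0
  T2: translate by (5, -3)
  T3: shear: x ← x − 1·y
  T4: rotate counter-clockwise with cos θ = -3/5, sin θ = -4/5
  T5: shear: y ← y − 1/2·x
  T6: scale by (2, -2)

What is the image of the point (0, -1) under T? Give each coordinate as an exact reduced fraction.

T(p) = (-86/5, 1)

T1 reflect across x = 0: (0, -1) → (0, -1)
T2 translate by (5, -3): (0, -1) → (5, -4)
T3 shear: x ← x − 1·y: (5, -4) → (9, -4)
T4 rotate counter-clockwise with cos θ = -3/5, sin θ = -4/5: (9, -4) → (-43/5, -24/5)
T5 shear: y ← y − 1/2·x: (-43/5, -24/5) → (-43/5, -1/2)
T6 scale by (2, -2): (-43/5, -1/2) → (-86/5, 1)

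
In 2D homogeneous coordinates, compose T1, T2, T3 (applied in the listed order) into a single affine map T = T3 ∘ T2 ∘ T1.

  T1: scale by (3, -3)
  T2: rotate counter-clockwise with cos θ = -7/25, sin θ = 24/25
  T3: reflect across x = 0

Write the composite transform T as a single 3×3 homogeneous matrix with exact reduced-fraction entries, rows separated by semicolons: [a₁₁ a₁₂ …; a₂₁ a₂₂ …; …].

T1 = [3 0 0; 0 -3 0; 0 0 1]
T2·T1 = [-21/25 72/25 0; 72/25 21/25 0; 0 0 1]
T3·…·T1 = [21/25 -72/25 0; 72/25 21/25 0; 0 0 1]

T = [21/25 -72/25 0; 72/25 21/25 0; 0 0 1]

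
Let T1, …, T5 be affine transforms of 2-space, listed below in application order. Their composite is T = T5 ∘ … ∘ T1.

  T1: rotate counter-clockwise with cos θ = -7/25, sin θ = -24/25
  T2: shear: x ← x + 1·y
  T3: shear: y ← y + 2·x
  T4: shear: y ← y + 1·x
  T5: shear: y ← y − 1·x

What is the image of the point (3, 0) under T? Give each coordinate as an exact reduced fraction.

T(p) = (-93/25, -258/25)

T1 rotate counter-clockwise with cos θ = -7/25, sin θ = -24/25: (3, 0) → (-21/25, -72/25)
T2 shear: x ← x + 1·y: (-21/25, -72/25) → (-93/25, -72/25)
T3 shear: y ← y + 2·x: (-93/25, -72/25) → (-93/25, -258/25)
T4 shear: y ← y + 1·x: (-93/25, -258/25) → (-93/25, -351/25)
T5 shear: y ← y − 1·x: (-93/25, -351/25) → (-93/25, -258/25)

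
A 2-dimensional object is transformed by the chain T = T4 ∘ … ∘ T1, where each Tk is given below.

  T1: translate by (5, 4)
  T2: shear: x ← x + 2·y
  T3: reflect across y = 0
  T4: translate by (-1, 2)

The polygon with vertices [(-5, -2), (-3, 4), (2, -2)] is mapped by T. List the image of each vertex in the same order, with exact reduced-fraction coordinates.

T1 translate by (5, 4): (-5, -2) → (0, 2); (-3, 4) → (2, 8); (2, -2) → (7, 2)
T2 shear: x ← x + 2·y: (0, 2) → (4, 2); (2, 8) → (18, 8); (7, 2) → (11, 2)
T3 reflect across y = 0: (4, 2) → (4, -2); (18, 8) → (18, -8); (11, 2) → (11, -2)
T4 translate by (-1, 2): (4, -2) → (3, 0); (18, -8) → (17, -6); (11, -2) → (10, 0)

image vertices: (3, 0), (17, -6), (10, 0)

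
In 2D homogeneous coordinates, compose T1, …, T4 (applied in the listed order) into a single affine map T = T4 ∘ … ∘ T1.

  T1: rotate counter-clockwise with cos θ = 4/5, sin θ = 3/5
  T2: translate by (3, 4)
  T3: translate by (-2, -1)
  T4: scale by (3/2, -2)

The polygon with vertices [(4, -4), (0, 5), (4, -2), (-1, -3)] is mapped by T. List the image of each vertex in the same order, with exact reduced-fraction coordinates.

T1 rotate counter-clockwise with cos θ = 4/5, sin θ = 3/5: (4, -4) → (28/5, -4/5); (0, 5) → (-3, 4); (4, -2) → (22/5, 4/5); (-1, -3) → (1, -3)
T2 translate by (3, 4): (28/5, -4/5) → (43/5, 16/5); (-3, 4) → (0, 8); (22/5, 4/5) → (37/5, 24/5); (1, -3) → (4, 1)
T3 translate by (-2, -1): (43/5, 16/5) → (33/5, 11/5); (0, 8) → (-2, 7); (37/5, 24/5) → (27/5, 19/5); (4, 1) → (2, 0)
T4 scale by (3/2, -2): (33/5, 11/5) → (99/10, -22/5); (-2, 7) → (-3, -14); (27/5, 19/5) → (81/10, -38/5); (2, 0) → (3, 0)

image vertices: (99/10, -22/5), (-3, -14), (81/10, -38/5), (3, 0)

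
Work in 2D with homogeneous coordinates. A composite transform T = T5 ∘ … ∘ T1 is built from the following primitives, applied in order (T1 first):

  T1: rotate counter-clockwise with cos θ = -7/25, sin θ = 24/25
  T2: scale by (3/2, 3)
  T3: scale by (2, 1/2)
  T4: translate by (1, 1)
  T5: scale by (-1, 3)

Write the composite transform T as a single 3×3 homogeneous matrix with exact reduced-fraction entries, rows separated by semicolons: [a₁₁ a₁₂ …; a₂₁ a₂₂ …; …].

T = [21/25 72/25 -1; 108/25 -63/50 3; 0 0 1]

T1 = [-7/25 -24/25 0; 24/25 -7/25 0; 0 0 1]
T2·T1 = [-21/50 -36/25 0; 72/25 -21/25 0; 0 0 1]
T3·…·T1 = [-21/25 -72/25 0; 36/25 -21/50 0; 0 0 1]
T4·…·T1 = [-21/25 -72/25 1; 36/25 -21/50 1; 0 0 1]
T5·…·T1 = [21/25 72/25 -1; 108/25 -63/50 3; 0 0 1]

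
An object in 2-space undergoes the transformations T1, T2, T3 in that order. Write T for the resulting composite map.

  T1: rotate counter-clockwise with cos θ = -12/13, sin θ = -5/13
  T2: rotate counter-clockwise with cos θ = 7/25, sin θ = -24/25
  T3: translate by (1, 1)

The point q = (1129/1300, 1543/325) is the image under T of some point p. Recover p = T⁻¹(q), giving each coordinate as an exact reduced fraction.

T1 = [-12/13 5/13 0; -5/13 -12/13 0; 0 0 1]
T2·T1 = [-204/325 -253/325 0; 253/325 -204/325 0; 0 0 1]
T3·…·T1 = [-204/325 -253/325 1; 253/325 -204/325 1; 0 0 1]
det M = 1; M⁻¹ = [-204/325 253/325 -49/325; -253/325 -204/325 457/325; 0 0 1]
M⁻¹ · (1129/1300, 1543/325)ᵀ = (3, -9/4)ᵀ

p = (3, -9/4)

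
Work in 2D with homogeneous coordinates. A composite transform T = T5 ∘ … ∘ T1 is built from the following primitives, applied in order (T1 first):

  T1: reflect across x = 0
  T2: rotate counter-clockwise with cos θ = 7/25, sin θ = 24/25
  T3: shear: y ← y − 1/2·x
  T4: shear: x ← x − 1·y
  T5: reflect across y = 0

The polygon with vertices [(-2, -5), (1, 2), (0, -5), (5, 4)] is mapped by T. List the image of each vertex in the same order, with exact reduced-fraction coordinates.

T1 reflect across x = 0: (-2, -5) → (2, -5); (1, 2) → (-1, 2); (0, -5) → (0, -5); (5, 4) → (-5, 4)
T2 rotate counter-clockwise with cos θ = 7/25, sin θ = 24/25: (2, -5) → (134/25, 13/25); (-1, 2) → (-11/5, -2/5); (0, -5) → (24/5, -7/5); (-5, 4) → (-131/25, -92/25)
T3 shear: y ← y − 1/2·x: (134/25, 13/25) → (134/25, -54/25); (-11/5, -2/5) → (-11/5, 7/10); (24/5, -7/5) → (24/5, -19/5); (-131/25, -92/25) → (-131/25, -53/50)
T4 shear: x ← x − 1·y: (134/25, -54/25) → (188/25, -54/25); (-11/5, 7/10) → (-29/10, 7/10); (24/5, -19/5) → (43/5, -19/5); (-131/25, -53/50) → (-209/50, -53/50)
T5 reflect across y = 0: (188/25, -54/25) → (188/25, 54/25); (-29/10, 7/10) → (-29/10, -7/10); (43/5, -19/5) → (43/5, 19/5); (-209/50, -53/50) → (-209/50, 53/50)

image vertices: (188/25, 54/25), (-29/10, -7/10), (43/5, 19/5), (-209/50, 53/50)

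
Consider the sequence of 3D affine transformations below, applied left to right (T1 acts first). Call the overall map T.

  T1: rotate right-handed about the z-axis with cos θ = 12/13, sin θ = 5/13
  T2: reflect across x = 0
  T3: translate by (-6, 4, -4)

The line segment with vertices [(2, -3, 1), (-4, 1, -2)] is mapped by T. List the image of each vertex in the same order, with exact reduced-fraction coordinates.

image vertices: (-9, 2, -3), (-25/13, 44/13, -6)

T1 rotate right-handed about the z-axis with cos θ = 12/13, sin θ = 5/13: (2, -3, 1) → (3, -2, 1); (-4, 1, -2) → (-53/13, -8/13, -2)
T2 reflect across x = 0: (3, -2, 1) → (-3, -2, 1); (-53/13, -8/13, -2) → (53/13, -8/13, -2)
T3 translate by (-6, 4, -4): (-3, -2, 1) → (-9, 2, -3); (53/13, -8/13, -2) → (-25/13, 44/13, -6)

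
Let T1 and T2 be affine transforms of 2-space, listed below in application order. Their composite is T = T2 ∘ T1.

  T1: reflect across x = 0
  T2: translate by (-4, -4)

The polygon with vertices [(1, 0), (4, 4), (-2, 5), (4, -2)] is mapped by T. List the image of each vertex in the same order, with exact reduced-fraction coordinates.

T1 reflect across x = 0: (1, 0) → (-1, 0); (4, 4) → (-4, 4); (-2, 5) → (2, 5); (4, -2) → (-4, -2)
T2 translate by (-4, -4): (-1, 0) → (-5, -4); (-4, 4) → (-8, 0); (2, 5) → (-2, 1); (-4, -2) → (-8, -6)

image vertices: (-5, -4), (-8, 0), (-2, 1), (-8, -6)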